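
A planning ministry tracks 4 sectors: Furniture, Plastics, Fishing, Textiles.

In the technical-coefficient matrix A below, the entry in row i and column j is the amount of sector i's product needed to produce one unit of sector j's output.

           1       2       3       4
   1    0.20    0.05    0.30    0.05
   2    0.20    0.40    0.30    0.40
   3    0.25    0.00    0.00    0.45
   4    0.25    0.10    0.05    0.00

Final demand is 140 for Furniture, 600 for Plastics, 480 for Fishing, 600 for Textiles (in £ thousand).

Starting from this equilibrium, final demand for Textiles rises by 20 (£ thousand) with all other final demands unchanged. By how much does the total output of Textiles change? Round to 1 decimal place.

Δx_4 = 25.4

I − A =
  [   0.80    -0.05    -0.30    -0.05]
  [  -0.20     0.60    -0.30    -0.40]
  [  -0.25     0.00     1.00    -0.45]
  [  -0.25    -0.10    -0.05     1.00]
Compute the cofactors C_ij = (−1)^(i+j)·(3×3 minor ij) of I−A; the adjugate is their transpose:
adj(I−A) = Cᵀ =
  [ 0.533000   0.067375   0.187000   0.137750]
  [ 0.409250   0.660125   0.342750   0.438750]
  [ 0.216500   0.055375   0.424500   0.224000]
  [ 0.185000   0.085625   0.102250   0.421250]
det(I−A) = Σ_j (I−A)_1j·C_1j = (0.80)(0.533000) + (-0.05)(0.409250) + (-0.30)(0.216500) + (-0.05)(0.185000) = 0.3317375
(I − A)⁻¹ = adj(I−A) / det(I−A) ≈
  [   1.6067     0.2031     0.5637     0.4152]
  [   1.2337     1.9899     1.0332     1.3226]
  [   0.6526     0.1669     1.2796     0.6752]
  [   0.5577     0.2581     0.3082     1.2698]
Δx = (I − A)⁻¹ Δd with Δd having +20 in the Textiles component and 0 elsewhere.
So Δx_4 = L_44 · (+20), where L_44 = adj(I−A)_44 / det(I−A) = 0.421250 / 0.3317375.
Δx_4 = 0.421250 × (+20) / 0.3317375 = 8.425 / 0.3317375 ≈ 25.4.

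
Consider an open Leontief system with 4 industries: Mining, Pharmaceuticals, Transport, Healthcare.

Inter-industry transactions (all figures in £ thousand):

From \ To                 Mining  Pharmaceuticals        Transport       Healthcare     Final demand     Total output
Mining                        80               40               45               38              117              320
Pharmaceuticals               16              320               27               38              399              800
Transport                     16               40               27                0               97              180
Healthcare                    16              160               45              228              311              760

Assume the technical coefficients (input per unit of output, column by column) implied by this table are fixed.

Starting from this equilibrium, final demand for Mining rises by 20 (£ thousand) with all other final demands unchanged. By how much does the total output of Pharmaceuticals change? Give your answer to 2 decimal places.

Δx_2 = 3.05

Technical coefficients a_ij = z_ij / X_j:
  a_11 = 80/320 = 0.25, a_21 = 16/320 = 0.05, a_31 = 16/320 = 0.05, a_41 = 16/320 = 0.05
  a_12 = 40/800 = 0.05, a_22 = 320/800 = 0.40, a_32 = 40/800 = 0.05, a_42 = 160/800 = 0.20
  a_13 = 45/180 = 0.25, a_23 = 27/180 = 0.15, a_33 = 27/180 = 0.15, a_43 = 45/180 = 0.25
  a_14 = 38/760 = 0.05, a_24 = 38/760 = 0.05, a_34 = 0/760 = 0.00, a_44 = 228/760 = 0.30
I − A =
  [   0.75    -0.05    -0.25    -0.05]
  [  -0.05     0.60    -0.15    -0.05]
  [  -0.05    -0.05     0.85     0.00]
  [  -0.05    -0.20    -0.25     0.70]
Compute the cofactors C_ij = (−1)^(i+j)·(3×3 minor ij) of I−A; the adjugate is their transpose:
adj(I−A) = Cᵀ =
  [ 0.342625   0.047625   0.117375   0.027875]
  [ 0.037750   0.434750   0.097750   0.033750]
  [ 0.022375   0.028375   0.303625   0.003625]
  [ 0.043250   0.137750   0.144750   0.366250]
det(I−A) = Σ_j (I−A)_1j·C_1j = (0.75)(0.342625) + (-0.05)(0.037750) + (-0.25)(0.022375) + (-0.05)(0.043250) = 0.247325
(I − A)⁻¹ = adj(I−A) / det(I−A) ≈
  [   1.3853     0.1926     0.4746     0.1127]
  [   0.1526     1.7578     0.3952     0.1365]
  [   0.0905     0.1147     1.2276     0.0147]
  [   0.1749     0.5570     0.5853     1.4808]
Δx = (I − A)⁻¹ Δd with Δd having +20 in the Mining component and 0 elsewhere.
So Δx_2 = L_21 · (+20), where L_21 = adj(I−A)_21 / det(I−A) = 0.037750 / 0.247325.
Δx_2 = 0.037750 × (+20) / 0.247325 = 0.755 / 0.247325 ≈ 3.05.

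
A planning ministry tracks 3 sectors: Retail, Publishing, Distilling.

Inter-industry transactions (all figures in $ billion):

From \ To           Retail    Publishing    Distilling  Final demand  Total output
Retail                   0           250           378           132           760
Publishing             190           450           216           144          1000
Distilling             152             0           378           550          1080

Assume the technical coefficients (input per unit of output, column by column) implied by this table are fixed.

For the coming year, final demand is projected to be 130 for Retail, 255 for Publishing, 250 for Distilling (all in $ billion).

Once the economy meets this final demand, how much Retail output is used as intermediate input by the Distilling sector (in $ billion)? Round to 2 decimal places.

z_RD = 194.22

Technical coefficients a_ij = z_ij / X_j:
  a_RR = 0/760 = 0.00, a_PR = 190/760 = 0.25, a_DR = 152/760 = 0.20
  a_RP = 250/1000 = 0.25, a_PP = 450/1000 = 0.45, a_DP = 0/1000 = 0.00
  a_RD = 378/1080 = 0.35, a_PD = 216/1080 = 0.20, a_DD = 378/1080 = 0.35
I − A =
  [   1.00    -0.25    -0.35]
  [  -0.25     0.55    -0.20]
  [  -0.20     0.00     0.65]
Cofactors of I−A, C_ij = (−1)^(i+j)·(minor ij) (rows/columns in the sector order above):
  C_11 = (0.55)(0.65) − (-0.20)(0.00) = 0.3575
  C_12 = −[(-0.25)(0.65) − (-0.20)(-0.20)] = 0.2025
  C_13 = (-0.25)(0.00) − (0.55)(-0.20) = 0.1100
  C_21 = −[(-0.25)(0.65) − (-0.35)(0.00)] = 0.1625
  C_22 = (1.00)(0.65) − (-0.35)(-0.20) = 0.5800
  C_23 = −[(1.00)(0.00) − (-0.25)(-0.20)] = 0.0500
  C_31 = (-0.25)(-0.20) − (-0.35)(0.55) = 0.2425
  C_32 = −[(1.00)(-0.20) − (-0.35)(-0.25)] = 0.2875
  C_33 = (1.00)(0.55) − (-0.25)(-0.25) = 0.4875
det(I−A) = Σ_j (I−A)_1j·C_1j = (1.00)(0.3575) + (-0.25)(0.2025) + (-0.35)(0.1100) = 0.268375
adj(I−A) = Cᵀ =
  [ 0.3575   0.1625   0.2425]
  [ 0.2025   0.5800   0.2875]
  [ 0.1100   0.0500   0.4875]
(I − A)⁻¹ = adj(I−A) / det(I−A) ≈
  [   1.3321     0.6055     0.9036]
  [   0.7545     2.1612     1.0713]
  [   0.4099     0.1863     1.8165]
First solve x = (I − A)⁻¹ d = adj(I−A)·d / det(I−A); in particular x_D = (0.1100·130 + 0.0500·255 + 0.4875·250) / 0.268375 = 148.925 / 0.268375 ≈ 554.9138.
Intermediate flow from R to D: z_RD = a_RD · x_D = 0.35 × 148.925 / 0.268375 = 52.12375 / 0.268375 ≈ 194.22.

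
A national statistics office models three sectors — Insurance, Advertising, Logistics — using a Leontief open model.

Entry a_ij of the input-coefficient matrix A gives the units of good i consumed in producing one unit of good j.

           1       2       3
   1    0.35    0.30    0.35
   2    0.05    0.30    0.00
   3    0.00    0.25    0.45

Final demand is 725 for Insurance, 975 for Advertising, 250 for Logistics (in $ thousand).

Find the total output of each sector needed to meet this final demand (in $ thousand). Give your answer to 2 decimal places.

I − A =
  [   0.65    -0.30    -0.35]
  [  -0.05     0.70     0.00]
  [   0.00    -0.25     0.55]
Cofactors of I−A, C_ij = (−1)^(i+j)·(minor ij) (rows/columns in the sector order above):
  C_11 = (0.70)(0.55) − (0.00)(-0.25) = 0.3850
  C_12 = −[(-0.05)(0.55) − (0.00)(0.00)] = 0.0275
  C_13 = (-0.05)(-0.25) − (0.70)(0.00) = 0.0125
  C_21 = −[(-0.30)(0.55) − (-0.35)(-0.25)] = 0.2525
  C_22 = (0.65)(0.55) − (-0.35)(0.00) = 0.3575
  C_23 = −[(0.65)(-0.25) − (-0.30)(0.00)] = 0.1625
  C_31 = (-0.30)(0.00) − (-0.35)(0.70) = 0.2450
  C_32 = −[(0.65)(0.00) − (-0.35)(-0.05)] = 0.0175
  C_33 = (0.65)(0.70) − (-0.30)(-0.05) = 0.4400
det(I−A) = Σ_j (I−A)_1j·C_1j = (0.65)(0.3850) + (-0.30)(0.0275) + (-0.35)(0.0125) = 0.237625
adj(I−A) = Cᵀ =
  [ 0.3850   0.2525   0.2450]
  [ 0.0275   0.3575   0.0175]
  [ 0.0125   0.1625   0.4400]
(I − A)⁻¹ = adj(I−A) / det(I−A) ≈
  [   1.6202     1.0626     1.0310]
  [   0.1157     1.5045     0.0736]
  [   0.0526     0.6839     1.8517]
x = (I − A)⁻¹ d = adj(I−A)·d / det(I−A), with det(I−A) = 0.237625:
  x_1 = (0.3850·725 + 0.2525·975 + 0.2450·250) / 0.237625 = 586.5625 / 0.237625 ≈ 2468.44
  x_2 = (0.0275·725 + 0.3575·975 + 0.0175·250) / 0.237625 = 372.875 / 0.237625 ≈ 1569.17
  x_3 = (0.0125·725 + 0.1625·975 + 0.4400·250) / 0.237625 = 277.50 / 0.237625 ≈ 1167.81

x_1 = 2468.44, x_2 = 1569.17, x_3 = 1167.81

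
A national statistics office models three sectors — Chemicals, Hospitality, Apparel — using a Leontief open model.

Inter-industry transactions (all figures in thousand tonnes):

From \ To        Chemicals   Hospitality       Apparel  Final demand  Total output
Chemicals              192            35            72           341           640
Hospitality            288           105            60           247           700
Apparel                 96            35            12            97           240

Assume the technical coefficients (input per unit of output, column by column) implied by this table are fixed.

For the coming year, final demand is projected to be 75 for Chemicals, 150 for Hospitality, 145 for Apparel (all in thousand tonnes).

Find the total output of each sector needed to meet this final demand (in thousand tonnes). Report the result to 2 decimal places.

Technical coefficients a_ij = z_ij / X_j:
  a_CC = 192/640 = 0.30, a_HC = 288/640 = 0.45, a_AC = 96/640 = 0.15
  a_CH = 35/700 = 0.05, a_HH = 105/700 = 0.15, a_AH = 35/700 = 0.05
  a_CA = 72/240 = 0.30, a_HA = 60/240 = 0.25, a_AA = 12/240 = 0.05
I − A =
  [   0.70    -0.05    -0.30]
  [  -0.45     0.85    -0.25]
  [  -0.15    -0.05     0.95]
Cofactors of I−A, C_ij = (−1)^(i+j)·(minor ij) (rows/columns in the sector order above):
  C_11 = (0.85)(0.95) − (-0.25)(-0.05) = 0.7950
  C_12 = −[(-0.45)(0.95) − (-0.25)(-0.15)] = 0.4650
  C_13 = (-0.45)(-0.05) − (0.85)(-0.15) = 0.1500
  C_21 = −[(-0.05)(0.95) − (-0.30)(-0.05)] = 0.0625
  C_22 = (0.70)(0.95) − (-0.30)(-0.15) = 0.6200
  C_23 = −[(0.70)(-0.05) − (-0.05)(-0.15)] = 0.0425
  C_31 = (-0.05)(-0.25) − (-0.30)(0.85) = 0.2675
  C_32 = −[(0.70)(-0.25) − (-0.30)(-0.45)] = 0.3100
  C_33 = (0.70)(0.85) − (-0.05)(-0.45) = 0.5725
det(I−A) = Σ_j (I−A)_1j·C_1j = (0.70)(0.7950) + (-0.05)(0.4650) + (-0.30)(0.1500) = 0.48825
adj(I−A) = Cᵀ =
  [ 0.7950   0.0625   0.2675]
  [ 0.4650   0.6200   0.3100]
  [ 0.1500   0.0425   0.5725]
(I − A)⁻¹ = adj(I−A) / det(I−A) ≈
  [   1.6283     0.1280     0.5479]
  [   0.9524     1.2698     0.6349]
  [   0.3072     0.0870     1.1726]
x = (I − A)⁻¹ d = adj(I−A)·d / det(I−A), with det(I−A) = 0.48825:
  x_C = (0.7950·75 + 0.0625·150 + 0.2675·145) / 0.48825 = 107.7875 / 0.48825 ≈ 220.76
  x_H = (0.4650·75 + 0.6200·150 + 0.3100·145) / 0.48825 = 172.825 / 0.48825 ≈ 353.97
  x_A = (0.1500·75 + 0.0425·150 + 0.5725·145) / 0.48825 = 100.6375 / 0.48825 ≈ 206.12

x_C = 220.76, x_H = 353.97, x_A = 206.12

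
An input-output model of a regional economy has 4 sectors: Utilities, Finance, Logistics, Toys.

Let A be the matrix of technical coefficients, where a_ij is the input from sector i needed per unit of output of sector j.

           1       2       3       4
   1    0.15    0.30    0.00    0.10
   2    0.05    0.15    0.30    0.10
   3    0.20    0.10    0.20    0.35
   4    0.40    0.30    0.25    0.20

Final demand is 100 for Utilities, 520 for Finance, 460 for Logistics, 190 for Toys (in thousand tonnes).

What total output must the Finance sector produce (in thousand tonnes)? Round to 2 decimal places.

x_2 = 1485.17

I − A =
  [   0.85    -0.30     0.00    -0.10]
  [  -0.05     0.85    -0.30    -0.10]
  [  -0.20    -0.10     0.80    -0.35]
  [  -0.40    -0.30    -0.25     0.80]
Compute the cofactors C_ij = (−1)^(i+j)·(3×3 minor ij) of I−A; the adjugate is their transpose:
adj(I−A) = Cᵀ =
  [ 0.387625   0.192250   0.109750   0.120500]
  [ 0.154625   0.432625   0.214500   0.167250]
  [ 0.262250   0.249250   0.493000   0.279625]
  [ 0.333750   0.336250   0.289375   0.522500]
det(I−A) = Σ_j (I−A)_1j·C_1j = (0.85)(0.387625) + (-0.30)(0.154625) + (0.00)(0.262250) + (-0.10)(0.333750) = 0.24971875
(I − A)⁻¹ = adj(I−A) / det(I−A) ≈
  [   1.5522     0.7699     0.4395     0.4825]
  [   0.6192     1.7324     0.8590     0.6698]
  [   1.0502     0.9981     1.9742     1.1198]
  [   1.3365     1.3465     1.1588     2.0924]
x = (I − A)⁻¹ d = adj(I−A)·d / det(I−A), with det(I−A) = 0.24971875:
  x_1 = (0.387625·100 + 0.192250·520 + 0.109750·460 + 0.120500·190) / 0.24971875 = 212.1125 / 0.24971875 ≈ 849.41
  x_2 = (0.154625·100 + 0.432625·520 + 0.214500·460 + 0.167250·190) / 0.24971875 = 370.875 / 0.24971875 ≈ 1485.17
  x_3 = (0.262250·100 + 0.249250·520 + 0.493000·460 + 0.279625·190) / 0.24971875 = 435.74375 / 0.24971875 ≈ 1744.94
  x_4 = (0.333750·100 + 0.336250·520 + 0.289375·460 + 0.522500·190) / 0.24971875 = 440.6125 / 0.24971875 ≈ 1764.43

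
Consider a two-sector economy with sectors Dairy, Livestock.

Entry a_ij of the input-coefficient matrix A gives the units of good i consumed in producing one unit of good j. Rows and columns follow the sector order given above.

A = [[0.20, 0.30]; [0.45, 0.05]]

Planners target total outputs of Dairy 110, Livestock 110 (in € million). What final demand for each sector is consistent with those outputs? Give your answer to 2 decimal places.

d_D = 55.00, d_L = 55.00

I − A =
  [   0.80    -0.30]
  [  -0.45     0.95]
d = (I − A) x:
  d_D = (+0.80)·110 + (-0.30)·110 = 55.00
  d_L = (-0.45)·110 + (+0.95)·110 = 55.00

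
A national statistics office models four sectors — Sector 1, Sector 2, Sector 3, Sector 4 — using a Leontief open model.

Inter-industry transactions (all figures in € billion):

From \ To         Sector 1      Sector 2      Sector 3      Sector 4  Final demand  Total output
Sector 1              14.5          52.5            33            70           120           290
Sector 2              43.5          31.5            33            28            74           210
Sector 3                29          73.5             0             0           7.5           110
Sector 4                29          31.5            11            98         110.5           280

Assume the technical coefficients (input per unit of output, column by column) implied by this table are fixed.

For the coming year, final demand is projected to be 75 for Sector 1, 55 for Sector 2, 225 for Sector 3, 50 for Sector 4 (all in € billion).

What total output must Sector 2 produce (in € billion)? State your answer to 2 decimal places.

x_2 = 276.82

Technical coefficients a_ij = z_ij / X_j:
  a_11 = 14.5/290 = 0.05, a_21 = 43.5/290 = 0.15, a_31 = 29/290 = 0.10, a_41 = 29/290 = 0.10
  a_12 = 52.5/210 = 0.25, a_22 = 31.5/210 = 0.15, a_32 = 73.5/210 = 0.35, a_42 = 31.5/210 = 0.15
  a_13 = 33/110 = 0.30, a_23 = 33/110 = 0.30, a_33 = 0/110 = 0.00, a_43 = 11/110 = 0.10
  a_14 = 70/280 = 0.25, a_24 = 28/280 = 0.10, a_34 = 0/280 = 0.00, a_44 = 98/280 = 0.35
I − A =
  [   0.95    -0.25    -0.30    -0.25]
  [  -0.15     0.85    -0.30    -0.10]
  [  -0.10    -0.35     1.00     0.00]
  [  -0.10    -0.15    -0.10     0.65]
Compute the cofactors C_ij = (−1)^(i+j)·(3×3 minor ij) of I−A; the adjugate is their transpose:
adj(I−A) = Cᵀ =
  [ 0.465750   0.277000   0.245000   0.221750]
  [ 0.128000   0.570500   0.223250   0.137000]
  [ 0.091375   0.227375   0.456875   0.070125]
  [ 0.115250   0.209250   0.159500   0.621500]
det(I−A) = Σ_j (I−A)_1j·C_1j = (0.95)(0.465750) + (-0.25)(0.128000) + (-0.30)(0.091375) + (-0.25)(0.115250) = 0.3542375
(I − A)⁻¹ = adj(I−A) / det(I−A) ≈
  [   1.3148     0.7820     0.6916     0.6260]
  [   0.3613     1.6105     0.6302     0.3867]
  [   0.2579     0.6419     1.2897     0.1980]
  [   0.3253     0.5907     0.4503     1.7545]
x = (I − A)⁻¹ d = adj(I−A)·d / det(I−A), with det(I−A) = 0.3542375:
  x_1 = (0.465750·75 + 0.277000·55 + 0.245000·225 + 0.221750·50) / 0.3542375 = 116.37875 / 0.3542375 ≈ 328.53
  x_2 = (0.128000·75 + 0.570500·55 + 0.223250·225 + 0.137000·50) / 0.3542375 = 98.05875 / 0.3542375 ≈ 276.82
  x_3 = (0.091375·75 + 0.227375·55 + 0.456875·225 + 0.070125·50) / 0.3542375 = 125.661875 / 0.3542375 ≈ 354.74
  x_4 = (0.115250·75 + 0.209250·55 + 0.159500·225 + 0.621500·50) / 0.3542375 = 87.115 / 0.3542375 ≈ 245.92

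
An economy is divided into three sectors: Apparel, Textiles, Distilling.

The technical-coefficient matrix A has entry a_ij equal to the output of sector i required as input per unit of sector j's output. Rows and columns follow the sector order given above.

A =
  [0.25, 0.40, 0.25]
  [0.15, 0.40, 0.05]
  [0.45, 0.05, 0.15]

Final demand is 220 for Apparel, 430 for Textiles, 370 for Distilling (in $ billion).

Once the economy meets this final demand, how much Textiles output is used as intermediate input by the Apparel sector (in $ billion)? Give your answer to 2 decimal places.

z_TA = 194.70

I − A =
  [   0.75    -0.40    -0.25]
  [  -0.15     0.60    -0.05]
  [  -0.45    -0.05     0.85]
Cofactors of I−A, C_ij = (−1)^(i+j)·(minor ij) (rows/columns in the sector order above):
  C_11 = (0.60)(0.85) − (-0.05)(-0.05) = 0.5075
  C_12 = −[(-0.15)(0.85) − (-0.05)(-0.45)] = 0.1500
  C_13 = (-0.15)(-0.05) − (0.60)(-0.45) = 0.2775
  C_21 = −[(-0.40)(0.85) − (-0.25)(-0.05)] = 0.3525
  C_22 = (0.75)(0.85) − (-0.25)(-0.45) = 0.5250
  C_23 = −[(0.75)(-0.05) − (-0.40)(-0.45)] = 0.2175
  C_31 = (-0.40)(-0.05) − (-0.25)(0.60) = 0.1700
  C_32 = −[(0.75)(-0.05) − (-0.25)(-0.15)] = 0.0750
  C_33 = (0.75)(0.60) − (-0.40)(-0.15) = 0.3900
det(I−A) = Σ_j (I−A)_1j·C_1j = (0.75)(0.5075) + (-0.40)(0.1500) + (-0.25)(0.2775) = 0.25125
adj(I−A) = Cᵀ =
  [ 0.5075   0.3525   0.1700]
  [ 0.1500   0.5250   0.0750]
  [ 0.2775   0.2175   0.3900]
(I − A)⁻¹ = adj(I−A) / det(I−A) ≈
  [   2.0199     1.4030     0.6766]
  [   0.5970     2.0896     0.2985]
  [   1.1045     0.8657     1.5522]
First solve x = (I − A)⁻¹ d = adj(I−A)·d / det(I−A); in particular x_A = (0.5075·220 + 0.3525·430 + 0.1700·370) / 0.25125 = 326.125 / 0.25125 ≈ 1298.0100.
Intermediate flow from T to A: z_TA = a_TA · x_A = 0.15 × 326.125 / 0.25125 = 48.91875 / 0.25125 ≈ 194.70.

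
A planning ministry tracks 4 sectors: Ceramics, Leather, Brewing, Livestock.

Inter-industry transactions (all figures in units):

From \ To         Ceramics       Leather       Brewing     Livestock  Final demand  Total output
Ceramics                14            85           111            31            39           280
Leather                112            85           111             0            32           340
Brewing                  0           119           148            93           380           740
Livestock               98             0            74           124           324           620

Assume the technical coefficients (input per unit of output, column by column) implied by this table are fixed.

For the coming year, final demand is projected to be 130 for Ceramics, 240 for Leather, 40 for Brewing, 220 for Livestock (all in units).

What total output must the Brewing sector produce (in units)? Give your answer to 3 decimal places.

x_3 = 409.234

Technical coefficients a_ij = z_ij / X_j:
  a_11 = 14/280 = 0.05, a_21 = 112/280 = 0.40, a_31 = 0/280 = 0.00, a_41 = 98/280 = 0.35
  a_12 = 85/340 = 0.25, a_22 = 85/340 = 0.25, a_32 = 119/340 = 0.35, a_42 = 0/340 = 0.00
  a_13 = 111/740 = 0.15, a_23 = 111/740 = 0.15, a_33 = 148/740 = 0.20, a_43 = 74/740 = 0.10
  a_14 = 31/620 = 0.05, a_24 = 0/620 = 0.00, a_34 = 93/620 = 0.15, a_44 = 124/620 = 0.20
I − A =
  [   0.95    -0.25    -0.15    -0.05]
  [  -0.40     0.75    -0.15     0.00]
  [   0.00    -0.35     0.80    -0.15]
  [  -0.35     0.00    -0.10     0.80]
Compute the cofactors C_ij = (−1)^(i+j)·(3×3 minor ij) of I−A; the adjugate is their transpose:
adj(I−A) = Cᵀ =
  [ 0.426750   0.200000   0.123750   0.049875]
  [ 0.257875   0.571875   0.161375   0.046375]
  [ 0.151375   0.273000   0.476875   0.098875]
  [ 0.205625   0.121625   0.113750   0.419125]
det(I−A) = Σ_j (I−A)_1j·C_1j = (0.95)(0.426750) + (-0.25)(0.257875) + (-0.15)(0.151375) + (-0.05)(0.205625) = 0.30795625
(I − A)⁻¹ = adj(I−A) / det(I−A) ≈
  [   1.3857     0.6494     0.4018     0.1620]
  [   0.8374     1.8570     0.5240     0.1506]
  [   0.4915     0.8865     1.5485     0.3211]
  [   0.6677     0.3949     0.3694     1.3610]
x = (I − A)⁻¹ d = adj(I−A)·d / det(I−A), with det(I−A) = 0.30795625:
  x_1 = (0.426750·130 + 0.200000·240 + 0.123750·40 + 0.049875·220) / 0.30795625 = 119.40 / 0.30795625 ≈ 387.717
  x_2 = (0.257875·130 + 0.571875·240 + 0.161375·40 + 0.046375·220) / 0.30795625 = 187.43125 / 0.30795625 ≈ 608.629
  x_3 = (0.151375·130 + 0.273000·240 + 0.476875·40 + 0.098875·220) / 0.30795625 = 126.02625 / 0.30795625 ≈ 409.234
  x_4 = (0.205625·130 + 0.121625·240 + 0.113750·40 + 0.419125·220) / 0.30795625 = 152.67875 / 0.30795625 ≈ 495.781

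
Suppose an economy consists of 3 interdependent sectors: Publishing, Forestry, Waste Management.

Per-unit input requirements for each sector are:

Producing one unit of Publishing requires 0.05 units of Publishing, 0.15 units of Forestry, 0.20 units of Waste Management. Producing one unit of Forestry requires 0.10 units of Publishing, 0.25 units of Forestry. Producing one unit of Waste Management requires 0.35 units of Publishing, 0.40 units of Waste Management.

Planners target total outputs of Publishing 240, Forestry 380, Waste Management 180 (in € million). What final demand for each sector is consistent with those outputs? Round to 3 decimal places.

d_P = 127.000, d_F = 249.000, d_W = 60.000

I − A =
  [   0.95    -0.10    -0.35]
  [  -0.15     0.75     0.00]
  [  -0.20     0.00     0.60]
d = (I − A) x:
  d_P = (+0.95)·240 + (-0.10)·380 + (-0.35)·180 = 127.000
  d_F = (-0.15)·240 + (+0.75)·380 + (+0.00)·180 = 249.000
  d_W = (-0.20)·240 + (+0.00)·380 + (+0.60)·180 = 60.000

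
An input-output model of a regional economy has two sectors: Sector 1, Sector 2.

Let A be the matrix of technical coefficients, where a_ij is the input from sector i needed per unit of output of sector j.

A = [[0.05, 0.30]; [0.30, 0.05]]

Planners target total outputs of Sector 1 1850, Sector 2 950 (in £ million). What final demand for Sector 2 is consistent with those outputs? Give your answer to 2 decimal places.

I − A =
  [   0.95    -0.30]
  [  -0.30     0.95]
d = (I − A) x:
  d_1 = (+0.95)·1850 + (-0.30)·950 = 1472.50
  d_2 = (-0.30)·1850 + (+0.95)·950 = 347.50

d_2 = 347.50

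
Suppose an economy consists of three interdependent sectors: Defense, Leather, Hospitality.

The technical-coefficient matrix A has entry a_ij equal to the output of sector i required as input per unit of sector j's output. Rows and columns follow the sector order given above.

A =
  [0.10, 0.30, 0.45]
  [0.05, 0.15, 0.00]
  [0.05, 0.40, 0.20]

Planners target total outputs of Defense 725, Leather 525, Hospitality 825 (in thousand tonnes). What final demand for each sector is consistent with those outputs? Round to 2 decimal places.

I − A =
  [   0.90    -0.30    -0.45]
  [  -0.05     0.85     0.00]
  [  -0.05    -0.40     0.80]
d = (I − A) x:
  d_D = (+0.90)·725 + (-0.30)·525 + (-0.45)·825 = 123.75
  d_L = (-0.05)·725 + (+0.85)·525 + (+0.00)·825 = 410.00
  d_H = (-0.05)·725 + (-0.40)·525 + (+0.80)·825 = 413.75

d_D = 123.75, d_L = 410.00, d_H = 413.75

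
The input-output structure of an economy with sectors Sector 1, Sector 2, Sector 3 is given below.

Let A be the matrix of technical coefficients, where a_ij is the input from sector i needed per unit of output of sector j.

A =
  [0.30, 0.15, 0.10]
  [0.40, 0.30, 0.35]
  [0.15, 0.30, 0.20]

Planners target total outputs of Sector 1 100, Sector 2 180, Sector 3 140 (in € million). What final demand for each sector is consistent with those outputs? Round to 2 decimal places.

I − A =
  [   0.70    -0.15    -0.10]
  [  -0.40     0.70    -0.35]
  [  -0.15    -0.30     0.80]
d = (I − A) x:
  d_1 = (+0.70)·100 + (-0.15)·180 + (-0.10)·140 = 29.00
  d_2 = (-0.40)·100 + (+0.70)·180 + (-0.35)·140 = 37.00
  d_3 = (-0.15)·100 + (-0.30)·180 + (+0.80)·140 = 43.00

d_1 = 29.00, d_2 = 37.00, d_3 = 43.00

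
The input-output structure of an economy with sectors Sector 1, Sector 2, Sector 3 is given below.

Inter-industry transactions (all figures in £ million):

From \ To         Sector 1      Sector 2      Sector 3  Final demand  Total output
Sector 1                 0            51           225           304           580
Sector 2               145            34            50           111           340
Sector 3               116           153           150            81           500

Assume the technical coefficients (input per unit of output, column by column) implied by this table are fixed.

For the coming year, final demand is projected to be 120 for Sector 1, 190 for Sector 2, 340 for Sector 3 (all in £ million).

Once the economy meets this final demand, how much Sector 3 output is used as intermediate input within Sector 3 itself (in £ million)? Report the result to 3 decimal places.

z_33 = 296.764

Technical coefficients a_ij = z_ij / X_j:
  a_11 = 0/580 = 0.00, a_21 = 145/580 = 0.25, a_31 = 116/580 = 0.20
  a_12 = 51/340 = 0.15, a_22 = 34/340 = 0.10, a_32 = 153/340 = 0.45
  a_13 = 225/500 = 0.45, a_23 = 50/500 = 0.10, a_33 = 150/500 = 0.30
I − A =
  [   1.00    -0.15    -0.45]
  [  -0.25     0.90    -0.10]
  [  -0.20    -0.45     0.70]
Cofactors of I−A, C_ij = (−1)^(i+j)·(minor ij) (rows/columns in the sector order above):
  C_11 = (0.90)(0.70) − (-0.10)(-0.45) = 0.5850
  C_12 = −[(-0.25)(0.70) − (-0.10)(-0.20)] = 0.1950
  C_13 = (-0.25)(-0.45) − (0.90)(-0.20) = 0.2925
  C_21 = −[(-0.15)(0.70) − (-0.45)(-0.45)] = 0.3075
  C_22 = (1.00)(0.70) − (-0.45)(-0.20) = 0.6100
  C_23 = −[(1.00)(-0.45) − (-0.15)(-0.20)] = 0.4800
  C_31 = (-0.15)(-0.10) − (-0.45)(0.90) = 0.4200
  C_32 = −[(1.00)(-0.10) − (-0.45)(-0.25)] = 0.2125
  C_33 = (1.00)(0.90) − (-0.15)(-0.25) = 0.8625
det(I−A) = Σ_j (I−A)_1j·C_1j = (1.00)(0.5850) + (-0.15)(0.1950) + (-0.45)(0.2925) = 0.424125
adj(I−A) = Cᵀ =
  [ 0.5850   0.3075   0.4200]
  [ 0.1950   0.6100   0.2125]
  [ 0.2925   0.4800   0.8625]
(I − A)⁻¹ = adj(I−A) / det(I−A) ≈
  [   1.3793     0.7250     0.9903]
  [   0.4598     1.4383     0.5010]
  [   0.6897     1.1317     2.0336]
First solve x = (I − A)⁻¹ d = adj(I−A)·d / det(I−A); in particular x_3 = (0.2925·120 + 0.4800·190 + 0.8625·340) / 0.424125 = 419.55 / 0.424125 ≈ 989.21309.
Intermediate flow from 3 to 3: z_33 = a_33 · x_3 = 0.30 × 419.55 / 0.424125 = 125.865 / 0.424125 ≈ 296.764.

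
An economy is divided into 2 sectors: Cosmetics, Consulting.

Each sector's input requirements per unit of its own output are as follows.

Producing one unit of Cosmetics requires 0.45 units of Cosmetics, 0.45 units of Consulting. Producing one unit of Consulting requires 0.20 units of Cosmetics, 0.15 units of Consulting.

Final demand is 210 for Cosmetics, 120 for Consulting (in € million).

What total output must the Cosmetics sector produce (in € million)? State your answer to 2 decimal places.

I − A =
  [   0.55    -0.20]
  [  -0.45     0.85]
det(I−A) = (0.55)(0.85) − (-0.20)(-0.45) = 0.3775
adj(I−A) = [[0.85, 0.20], [0.45, 0.55]]
(I − A)⁻¹ = adj(I−A) / det(I−A) ≈
  [   2.2517     0.5298]
  [   1.1921     1.4570]
x = (I − A)⁻¹ d = adj(I−A)·d / det(I−A), with det(I−A) = 0.3775:
  x_1 = (0.85·210 + 0.20·120) / 0.3775 = 202.50 / 0.3775 ≈ 536.42
  x_2 = (0.45·210 + 0.55·120) / 0.3775 = 160.50 / 0.3775 ≈ 425.17

x_1 = 536.42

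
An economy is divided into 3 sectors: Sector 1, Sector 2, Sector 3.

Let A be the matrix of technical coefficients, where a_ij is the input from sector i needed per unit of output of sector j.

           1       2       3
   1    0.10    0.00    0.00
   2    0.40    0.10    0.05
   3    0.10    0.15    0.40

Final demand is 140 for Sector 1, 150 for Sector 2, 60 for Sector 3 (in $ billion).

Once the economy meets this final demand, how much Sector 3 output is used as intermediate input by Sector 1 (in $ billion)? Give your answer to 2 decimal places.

z_31 = 15.56

I − A =
  [   0.90     0.00     0.00]
  [  -0.40     0.90    -0.05]
  [  -0.10    -0.15     0.60]
Cofactors of I−A, C_ij = (−1)^(i+j)·(minor ij) (rows/columns in the sector order above):
  C_11 = (0.90)(0.60) − (-0.05)(-0.15) = 0.5325
  C_12 = −[(-0.40)(0.60) − (-0.05)(-0.10)] = 0.2450
  C_13 = (-0.40)(-0.15) − (0.90)(-0.10) = 0.1500
  C_21 = −[(0.00)(0.60) − (0.00)(-0.15)] = 0.0000
  C_22 = (0.90)(0.60) − (0.00)(-0.10) = 0.5400
  C_23 = −[(0.90)(-0.15) − (0.00)(-0.10)] = 0.1350
  C_31 = (0.00)(-0.05) − (0.00)(0.90) = 0.0000
  C_32 = −[(0.90)(-0.05) − (0.00)(-0.40)] = 0.0450
  C_33 = (0.90)(0.90) − (0.00)(-0.40) = 0.8100
det(I−A) = Σ_j (I−A)_1j·C_1j = (0.90)(0.5325) + (0.00)(0.2450) + (0.00)(0.1500) = 0.47925
adj(I−A) = Cᵀ =
  [ 0.5325   0.0000   0.0000]
  [ 0.2450   0.5400   0.0450]
  [ 0.1500   0.1350   0.8100]
(I − A)⁻¹ = adj(I−A) / det(I−A) ≈
  [   1.1111     0.0000     0.0000]
  [   0.5112     1.1268     0.0939]
  [   0.3130     0.2817     1.6901]
First solve x = (I − A)⁻¹ d = adj(I−A)·d / det(I−A); in particular x_1 = (0.5325·140 + 0.0000·150 + 0.0000·60) / 0.47925 = 74.55 / 0.47925 ≈ 155.5556.
Intermediate flow from 3 to 1: z_31 = a_31 · x_1 = 0.10 × 74.55 / 0.47925 = 7.455 / 0.47925 ≈ 15.56.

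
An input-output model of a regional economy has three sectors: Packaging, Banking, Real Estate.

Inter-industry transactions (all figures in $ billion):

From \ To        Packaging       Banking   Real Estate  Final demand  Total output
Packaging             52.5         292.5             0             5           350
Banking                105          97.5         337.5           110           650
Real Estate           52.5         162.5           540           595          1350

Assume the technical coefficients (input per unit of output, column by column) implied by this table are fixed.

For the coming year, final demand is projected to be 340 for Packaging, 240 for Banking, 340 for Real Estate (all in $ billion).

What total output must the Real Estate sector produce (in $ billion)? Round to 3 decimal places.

x_R = 1188.673

Technical coefficients a_ij = z_ij / X_j:
  a_PP = 52.5/350 = 0.15, a_BP = 105/350 = 0.30, a_RP = 52.5/350 = 0.15
  a_PB = 292.5/650 = 0.45, a_BB = 97.5/650 = 0.15, a_RB = 162.5/650 = 0.25
  a_PR = 0/1350 = 0.00, a_BR = 337.5/1350 = 0.25, a_RR = 540/1350 = 0.40
I − A =
  [   0.85    -0.45     0.00]
  [  -0.30     0.85    -0.25]
  [  -0.15    -0.25     0.60]
Cofactors of I−A, C_ij = (−1)^(i+j)·(minor ij) (rows/columns in the sector order above):
  C_11 = (0.85)(0.60) − (-0.25)(-0.25) = 0.4475
  C_12 = −[(-0.30)(0.60) − (-0.25)(-0.15)] = 0.2175
  C_13 = (-0.30)(-0.25) − (0.85)(-0.15) = 0.2025
  C_21 = −[(-0.45)(0.60) − (0.00)(-0.25)] = 0.2700
  C_22 = (0.85)(0.60) − (0.00)(-0.15) = 0.5100
  C_23 = −[(0.85)(-0.25) − (-0.45)(-0.15)] = 0.2800
  C_31 = (-0.45)(-0.25) − (0.00)(0.85) = 0.1125
  C_32 = −[(0.85)(-0.25) − (0.00)(-0.30)] = 0.2125
  C_33 = (0.85)(0.85) − (-0.45)(-0.30) = 0.5875
det(I−A) = Σ_j (I−A)_1j·C_1j = (0.85)(0.4475) + (-0.45)(0.2175) + (0.00)(0.2025) = 0.2825
adj(I−A) = Cᵀ =
  [ 0.4475   0.2700   0.1125]
  [ 0.2175   0.5100   0.2125]
  [ 0.2025   0.2800   0.5875]
(I − A)⁻¹ = adj(I−A) / det(I−A) ≈
  [   1.5841     0.9558     0.3982]
  [   0.7699     1.8053     0.7522]
  [   0.7168     0.9912     2.0796]
x = (I − A)⁻¹ d = adj(I−A)·d / det(I−A), with det(I−A) = 0.2825:
  x_P = (0.4475·340 + 0.2700·240 + 0.1125·340) / 0.2825 = 255.20 / 0.2825 ≈ 903.363
  x_B = (0.2175·340 + 0.5100·240 + 0.2125·340) / 0.2825 = 268.60 / 0.2825 ≈ 950.796
  x_R = (0.2025·340 + 0.2800·240 + 0.5875·340) / 0.2825 = 335.80 / 0.2825 ≈ 1188.673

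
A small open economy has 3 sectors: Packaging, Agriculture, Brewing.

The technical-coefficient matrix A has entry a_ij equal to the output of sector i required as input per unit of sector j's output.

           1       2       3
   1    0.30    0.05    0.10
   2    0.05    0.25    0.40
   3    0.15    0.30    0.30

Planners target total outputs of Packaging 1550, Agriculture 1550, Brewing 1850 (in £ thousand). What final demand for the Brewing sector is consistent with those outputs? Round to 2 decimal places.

d_3 = 597.50

I − A =
  [   0.70    -0.05    -0.10]
  [  -0.05     0.75    -0.40]
  [  -0.15    -0.30     0.70]
d = (I − A) x:
  d_1 = (+0.70)·1550 + (-0.05)·1550 + (-0.10)·1850 = 822.50
  d_2 = (-0.05)·1550 + (+0.75)·1550 + (-0.40)·1850 = 345.00
  d_3 = (-0.15)·1550 + (-0.30)·1550 + (+0.70)·1850 = 597.50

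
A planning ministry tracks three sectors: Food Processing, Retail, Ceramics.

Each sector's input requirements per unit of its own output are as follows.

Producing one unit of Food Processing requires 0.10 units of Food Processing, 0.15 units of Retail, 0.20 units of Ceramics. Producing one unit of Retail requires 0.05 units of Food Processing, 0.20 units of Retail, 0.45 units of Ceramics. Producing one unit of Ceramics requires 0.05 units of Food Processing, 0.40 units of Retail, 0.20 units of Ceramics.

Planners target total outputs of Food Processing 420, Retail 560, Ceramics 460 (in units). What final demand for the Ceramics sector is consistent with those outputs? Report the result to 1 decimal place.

I − A =
  [   0.90    -0.05    -0.05]
  [  -0.15     0.80    -0.40]
  [  -0.20    -0.45     0.80]
d = (I − A) x:
  d_F = (+0.90)·420 + (-0.05)·560 + (-0.05)·460 = 327.0
  d_R = (-0.15)·420 + (+0.80)·560 + (-0.40)·460 = 201.0
  d_C = (-0.20)·420 + (-0.45)·560 + (+0.80)·460 = 32.0

d_C = 32.0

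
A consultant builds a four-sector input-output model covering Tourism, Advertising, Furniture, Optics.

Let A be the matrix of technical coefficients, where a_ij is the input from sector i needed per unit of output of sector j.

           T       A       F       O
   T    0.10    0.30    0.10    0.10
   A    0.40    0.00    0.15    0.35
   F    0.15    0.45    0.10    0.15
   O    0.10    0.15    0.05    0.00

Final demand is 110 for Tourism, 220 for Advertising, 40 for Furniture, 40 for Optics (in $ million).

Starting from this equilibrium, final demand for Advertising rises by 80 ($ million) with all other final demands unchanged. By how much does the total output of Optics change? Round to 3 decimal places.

Δx_O = 27.008

I − A =
  [   0.90    -0.30    -0.10    -0.10]
  [  -0.40     1.00    -0.15    -0.35]
  [  -0.15    -0.45     0.90    -0.15]
  [  -0.10    -0.15    -0.05     1.00]
Compute the cofactors C_ij = (−1)^(i+j)·(3×3 minor ij) of I−A; the adjugate is their transpose:
adj(I−A) = Cᵀ =
  [ 0.766500   0.330750   0.152250   0.215250]
  [ 0.415875   0.777000   0.194750   0.342750]
  [ 0.361875   0.472500   0.706250   0.307500]
  [ 0.157125   0.173250   0.079750   0.601500]
det(I−A) = Σ_j (I−A)_1j·C_1j = (0.90)(0.766500) + (-0.30)(0.415875) + (-0.10)(0.361875) + (-0.10)(0.157125) = 0.5131875
(I − A)⁻¹ = adj(I−A) / det(I−A) ≈
  [   1.4936     0.6445     0.2967     0.4194]
  [   0.8104     1.5141     0.3795     0.6679]
  [   0.7052     0.9207     1.3762     0.5992]
  [   0.3062     0.3376     0.1554     1.1721]
Δx = (I − A)⁻¹ Δd with Δd having +80 in the Advertising component and 0 elsewhere.
So Δx_O = L_OA · (+80), where L_OA = adj(I−A)_OA / det(I−A) = 0.173250 / 0.5131875.
Δx_O = 0.173250 × (+80) / 0.5131875 = 13.86 / 0.5131875 ≈ 27.008.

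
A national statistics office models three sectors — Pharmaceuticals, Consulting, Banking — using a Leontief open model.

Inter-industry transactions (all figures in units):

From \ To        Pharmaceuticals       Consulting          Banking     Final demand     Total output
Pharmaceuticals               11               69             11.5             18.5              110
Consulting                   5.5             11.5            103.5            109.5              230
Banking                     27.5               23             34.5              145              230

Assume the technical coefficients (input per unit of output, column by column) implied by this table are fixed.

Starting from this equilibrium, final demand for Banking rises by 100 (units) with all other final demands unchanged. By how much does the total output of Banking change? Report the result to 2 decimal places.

Δx_B = 133.84

Technical coefficients a_ij = z_ij / X_j:
  a_PP = 11/110 = 0.10, a_CP = 5.5/110 = 0.05, a_BP = 27.5/110 = 0.25
  a_PC = 69/230 = 0.30, a_CC = 11.5/230 = 0.05, a_BC = 23/230 = 0.10
  a_PB = 11.5/230 = 0.05, a_CB = 103.5/230 = 0.45, a_BB = 34.5/230 = 0.15
I − A =
  [   0.90    -0.30    -0.05]
  [  -0.05     0.95    -0.45]
  [  -0.25    -0.10     0.85]
Cofactors of I−A, C_ij = (−1)^(i+j)·(minor ij) (rows/columns in the sector order above):
  C_11 = (0.95)(0.85) − (-0.45)(-0.10) = 0.7625
  C_12 = −[(-0.05)(0.85) − (-0.45)(-0.25)] = 0.1550
  C_13 = (-0.05)(-0.10) − (0.95)(-0.25) = 0.2425
  C_21 = −[(-0.30)(0.85) − (-0.05)(-0.10)] = 0.2600
  C_22 = (0.90)(0.85) − (-0.05)(-0.25) = 0.7525
  C_23 = −[(0.90)(-0.10) − (-0.30)(-0.25)] = 0.1650
  C_31 = (-0.30)(-0.45) − (-0.05)(0.95) = 0.1825
  C_32 = −[(0.90)(-0.45) − (-0.05)(-0.05)] = 0.4075
  C_33 = (0.90)(0.95) − (-0.30)(-0.05) = 0.8400
det(I−A) = Σ_j (I−A)_1j·C_1j = (0.90)(0.7625) + (-0.30)(0.1550) + (-0.05)(0.2425) = 0.627625
adj(I−A) = Cᵀ =
  [ 0.7625   0.2600   0.1825]
  [ 0.1550   0.7525   0.4075]
  [ 0.2425   0.1650   0.8400]
(I − A)⁻¹ = adj(I−A) / det(I−A) ≈
  [   1.2149     0.4143     0.2908]
  [   0.2470     1.1990     0.6493]
  [   0.3864     0.2629     1.3384]
Δx = (I − A)⁻¹ Δd with Δd having +100 in the Banking component and 0 elsewhere.
So Δx_B = L_BB · (+100), where L_BB = adj(I−A)_BB / det(I−A) = 0.8400 / 0.627625.
Δx_B = 0.8400 × (+100) / 0.627625 = 84.00 / 0.627625 ≈ 133.84.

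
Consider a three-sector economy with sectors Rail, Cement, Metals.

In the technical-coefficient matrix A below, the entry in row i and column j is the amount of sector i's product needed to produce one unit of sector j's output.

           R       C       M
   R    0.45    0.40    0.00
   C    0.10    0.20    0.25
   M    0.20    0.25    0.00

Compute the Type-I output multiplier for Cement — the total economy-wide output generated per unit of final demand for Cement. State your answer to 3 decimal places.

I − A =
  [   0.55    -0.40     0.00]
  [  -0.10     0.80    -0.25]
  [  -0.20    -0.25     1.00]
Cofactors of I−A, C_ij = (−1)^(i+j)·(minor ij) (rows/columns in the sector order above):
  C_11 = (0.80)(1.00) − (-0.25)(-0.25) = 0.7375
  C_12 = −[(-0.10)(1.00) − (-0.25)(-0.20)] = 0.1500
  C_13 = (-0.10)(-0.25) − (0.80)(-0.20) = 0.1850
  C_21 = −[(-0.40)(1.00) − (0.00)(-0.25)] = 0.4000
  C_22 = (0.55)(1.00) − (0.00)(-0.20) = 0.5500
  C_23 = −[(0.55)(-0.25) − (-0.40)(-0.20)] = 0.2175
  C_31 = (-0.40)(-0.25) − (0.00)(0.80) = 0.1000
  C_32 = −[(0.55)(-0.25) − (0.00)(-0.10)] = 0.1375
  C_33 = (0.55)(0.80) − (-0.40)(-0.10) = 0.4000
det(I−A) = Σ_j (I−A)_1j·C_1j = (0.55)(0.7375) + (-0.40)(0.1500) + (0.00)(0.1850) = 0.345625
adj(I−A) = Cᵀ =
  [ 0.7375   0.4000   0.1000]
  [ 0.1500   0.5500   0.1375]
  [ 0.1850   0.2175   0.4000]
(I − A)⁻¹ = adj(I−A) / det(I−A) ≈
  [   2.1338     1.1573     0.2893]
  [   0.4340     1.5913     0.3978]
  [   0.5353     0.6293     1.1573]
The output multiplier for sector j is the column-j sum of the Leontief inverse (I − A)⁻¹ = adj(I−A) / det(I−A).
Column C of adj(I−A): (0.4000, 0.5500, 0.2175); det(I−A) = 0.345625.
m_C = (0.4000 + 0.5500 + 0.2175) / 0.345625 = 1.1675 / 0.345625 ≈ 3.378.

m_C = 3.378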